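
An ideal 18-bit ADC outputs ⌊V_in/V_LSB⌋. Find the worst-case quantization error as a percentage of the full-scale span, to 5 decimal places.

Truncating → worst-case error = 1 LSB = V_FS/2^18, so 100/262144 = 0.00038147 % of full scale.

0.00038 %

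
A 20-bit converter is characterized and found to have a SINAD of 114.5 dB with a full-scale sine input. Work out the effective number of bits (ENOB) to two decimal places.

18.73 bits

ENOB = (SINAD − 1.76) / 6.02 = (114.5 − 1.76)/6.02 = 18.728.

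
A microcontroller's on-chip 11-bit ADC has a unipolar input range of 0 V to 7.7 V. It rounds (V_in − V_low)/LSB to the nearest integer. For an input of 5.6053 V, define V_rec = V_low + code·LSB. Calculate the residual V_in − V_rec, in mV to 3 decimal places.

-0.511 mV

LSB = 7.7/2^11 = 3.760 mV.
Scaled input = 1490.8642 LSBs, so code = 1491.
Code 1491 maps back to 0 + 1491×0.00375977 V = 5.6058105 V.
Error = 5.6053 − 5.6058105 = -0.000510547 V = -0.511 mV.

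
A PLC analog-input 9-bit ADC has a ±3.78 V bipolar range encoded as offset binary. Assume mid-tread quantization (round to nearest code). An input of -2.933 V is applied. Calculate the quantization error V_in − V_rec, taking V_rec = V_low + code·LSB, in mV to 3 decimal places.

One LSB is 7.56 V / 512 = 14.766 mV.
Scaled input = 57.3630 LSBs, so code = 57.
Code 57 maps back to (−3.78) + 57×0.0147656 V = -2.9383594 V.
Error = -2.933 − (−2.9383594) = 0.00535938 V = 5.359 mV.

5.359 mV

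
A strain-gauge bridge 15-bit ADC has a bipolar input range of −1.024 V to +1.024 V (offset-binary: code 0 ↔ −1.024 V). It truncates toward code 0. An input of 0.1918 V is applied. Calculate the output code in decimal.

code 19452

Full-scale span = 2.048 V; LSB = 2.048/2^15 = 62.50 µV.
(0.1918 − (−1.024)) / 6.25e-05 = 19452.800 LSBs.
So the output code is 19452.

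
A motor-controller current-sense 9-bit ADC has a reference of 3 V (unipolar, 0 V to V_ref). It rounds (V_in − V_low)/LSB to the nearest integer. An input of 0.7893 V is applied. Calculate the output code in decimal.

code 135

With 512 levels over 3 V, one step is 5.859 mV.
(0.7893 − 0) / 0.00585938 = 134.707 LSBs.
So the output code is 135.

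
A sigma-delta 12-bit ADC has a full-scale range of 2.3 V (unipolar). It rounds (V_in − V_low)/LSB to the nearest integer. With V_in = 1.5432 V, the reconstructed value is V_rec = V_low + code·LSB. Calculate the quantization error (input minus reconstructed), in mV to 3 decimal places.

0.134 mV

Step size: 2.3 V ÷ 2^12 = 0.562 mV.
(V_in − V_low)/LSB = (1.5432 − 0)/0.000561523 = 2748.2379 → code 2748 (round).
V_rec = 0 + 2748·0.000561523 = 1.5430664 V.
Error = 1.5432 − 1.5430664 = 0.000133594 V = 0.134 mV.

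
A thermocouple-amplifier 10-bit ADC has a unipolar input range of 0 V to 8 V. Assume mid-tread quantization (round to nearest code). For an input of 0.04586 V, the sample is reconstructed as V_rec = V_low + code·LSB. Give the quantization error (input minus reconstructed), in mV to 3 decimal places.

LSB = 8/2^10 = 7.812 mV.
(0.04586 − 0)/0.0078125 = 5.8701; round gives code 6.
Reconstructed: 0.046875 V.
Difference: -0.001015 V → -1.015 mV.

-1.015 mV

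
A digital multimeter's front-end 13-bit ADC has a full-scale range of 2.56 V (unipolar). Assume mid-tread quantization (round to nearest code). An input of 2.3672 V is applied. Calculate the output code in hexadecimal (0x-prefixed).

code 0x1D97 (decimal 7575)

LSB = 2.56 V / 8192 = 312.50 µV.
(2.3672 − 0) / 0.0003125 = 7575.040 LSBs.
So the output code is 7575.
In hexadecimal (0x-prefixed): 0x1D97.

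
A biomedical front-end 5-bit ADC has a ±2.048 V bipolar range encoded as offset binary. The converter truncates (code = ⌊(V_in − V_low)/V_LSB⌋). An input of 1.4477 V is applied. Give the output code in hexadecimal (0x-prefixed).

LSB = 4.096 V / 32 = 128.000 mV.
(V_in − V_low)/LSB = (1.4477 − (−2.048)) / 0.128 = 27.310.
So the output code is 27.
In hexadecimal (0x-prefixed): 0x1B.

code 0x1B (decimal 27)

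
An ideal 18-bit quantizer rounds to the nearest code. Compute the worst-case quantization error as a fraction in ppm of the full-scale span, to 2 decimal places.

Rounding → worst-case error = ½ LSB = V_FS/2^19, so 1e+06/524288 = 1.90735 ppm of full scale.

1.91 ppm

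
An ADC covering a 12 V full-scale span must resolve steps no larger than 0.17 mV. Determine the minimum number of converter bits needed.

Number of steps required ≥ 12 V / 0.17 mV = 70588.24.
Need 2^N ≥ 70588.24; 2^16 = 65536, 2^17 = 131072.
Minimum N = 17.

17 bits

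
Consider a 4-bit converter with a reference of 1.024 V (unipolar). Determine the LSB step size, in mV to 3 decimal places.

Full-scale span = 1.024 V.
LSB = 1.024 / 2^4 = 1.024 / 16 = 0.064 V = 64.000 mV.

64.000 mV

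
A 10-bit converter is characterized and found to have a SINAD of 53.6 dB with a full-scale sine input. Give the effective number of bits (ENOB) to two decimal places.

8.61 bits

ENOB = (SINAD − 1.76) / 6.02 = (53.6 − 1.76)/6.02 = 8.611.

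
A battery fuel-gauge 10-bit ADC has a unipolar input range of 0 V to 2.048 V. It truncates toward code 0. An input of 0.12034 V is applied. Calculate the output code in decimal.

With 1024 levels over 2.048 V, one step is 2.000 mV.
(0.12034 − 0) / 0.002 = 60.170 LSBs.
⌊·⌋(60.170) = 60.

code 60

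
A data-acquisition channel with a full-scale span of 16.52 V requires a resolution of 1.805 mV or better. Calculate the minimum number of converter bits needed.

Number of steps required ≥ 16.52 V / 1.805 mV = 9152.35.
Need 2^N ≥ 9152.35; 2^13 = 8192, 2^14 = 16384.
Minimum N = 14.

14 bits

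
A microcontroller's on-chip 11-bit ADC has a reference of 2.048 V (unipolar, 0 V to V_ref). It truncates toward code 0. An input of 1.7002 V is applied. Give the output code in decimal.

With 2048 levels over 2.048 V, one step is 1.000 mV.
Input sits at 1700.200 steps above V_low.
⌊·⌋(1700.200) = 1700.

code 1700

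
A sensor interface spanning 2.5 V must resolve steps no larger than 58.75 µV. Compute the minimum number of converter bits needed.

Number of steps required ≥ 2.5 V / 58.75 µV = 42553.19.
Need 2^N ≥ 42553.19; 2^15 = 32768, 2^16 = 65536.
Minimum N = 16.

16 bits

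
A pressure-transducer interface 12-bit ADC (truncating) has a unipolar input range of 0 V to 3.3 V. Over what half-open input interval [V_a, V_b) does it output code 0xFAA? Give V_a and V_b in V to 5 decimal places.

LSB = 3.3/2^12 = 0.806 mV.
Code 0xFAA = 4010 decimal.
V_a = V_low + 4010·LSB = 3.23071 V; V_b = V_low + 4011·LSB = 3.23152 V.

[3.23071 V, 3.23152 V)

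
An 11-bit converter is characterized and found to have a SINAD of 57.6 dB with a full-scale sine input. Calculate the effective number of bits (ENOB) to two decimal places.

ENOB = (SINAD − 1.76) / 6.02 = (57.6 − 1.76)/6.02 = 9.276.

9.28 bits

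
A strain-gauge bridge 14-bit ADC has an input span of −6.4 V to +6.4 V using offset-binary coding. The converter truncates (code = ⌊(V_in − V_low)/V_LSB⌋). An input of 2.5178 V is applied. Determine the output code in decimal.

code 11414

With 16384 levels over 12.8 V, one step is 0.781 mV.
(V_in − V_low)/LSB = (2.5178 − (−6.4)) / 0.00078125 = 11414.784.
⌊·⌋(11414.784) = 11414.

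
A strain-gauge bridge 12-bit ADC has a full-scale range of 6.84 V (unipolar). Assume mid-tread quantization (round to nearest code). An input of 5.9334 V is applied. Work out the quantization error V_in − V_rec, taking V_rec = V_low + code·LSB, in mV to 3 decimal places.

0.168 mV

LSB = 6.84/2^12 = 1.670 mV.
(5.9334 − 0)/0.00166992 = 3553.1004; round gives code 3553.
Code 3553 maps back to 0 + 3553×0.00166992 V = 5.9332324 V.
Difference: 0.000167578 V → 0.168 mV.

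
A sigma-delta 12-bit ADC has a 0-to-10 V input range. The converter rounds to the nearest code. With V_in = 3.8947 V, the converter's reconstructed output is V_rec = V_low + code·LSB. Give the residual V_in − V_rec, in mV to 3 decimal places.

0.657 mV

Step size: 10 V ÷ 2^12 = 2.441 mV.
(V_in − V_low)/LSB = (3.8947 − 0)/0.00244141 = 1595.2691 → code 1595 (round).
Reconstructed: 3.894043 V.
Error = 3.8947 − 3.894043 = 0.000657031 V = 0.657 mV.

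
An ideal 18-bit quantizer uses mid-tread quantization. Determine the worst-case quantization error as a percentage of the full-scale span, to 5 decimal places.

0.00019 %

Rounding → worst-case error = ½ LSB = V_FS/2^19, so 100/524288 = 0.000190735 % of full scale.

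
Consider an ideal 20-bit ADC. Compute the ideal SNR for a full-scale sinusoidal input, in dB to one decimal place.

SNR ≈ 6.02·N + 1.76 dB = 6.02·20 + 1.76 = 122.16 dB.

122.2 dB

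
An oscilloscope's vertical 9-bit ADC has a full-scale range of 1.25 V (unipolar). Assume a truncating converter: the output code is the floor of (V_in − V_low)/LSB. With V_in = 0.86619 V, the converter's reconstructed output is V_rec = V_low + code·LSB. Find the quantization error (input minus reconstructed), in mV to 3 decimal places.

1.932 mV

One LSB is 1.25 V / 512 = 2.441 mV.
(0.86619 − 0)/0.00244141 = 354.7914; ⌊·⌋ gives code 354.
Reconstructed: 0.86425781 V.
Error = 0.86619 − 0.86425781 = 0.00193219 V = 1.932 mV.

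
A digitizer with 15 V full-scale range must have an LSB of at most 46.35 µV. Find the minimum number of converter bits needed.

Number of steps required ≥ 15 V / 46.35 µV = 323624.60.
Need 2^N ≥ 323624.60; 2^18 = 262144, 2^19 = 524288.
Minimum N = 19.

19 bits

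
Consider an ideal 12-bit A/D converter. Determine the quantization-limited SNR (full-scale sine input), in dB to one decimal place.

74.0 dB

SNR ≈ 6.02·N + 1.76 dB = 6.02·12 + 1.76 = 74.00 dB.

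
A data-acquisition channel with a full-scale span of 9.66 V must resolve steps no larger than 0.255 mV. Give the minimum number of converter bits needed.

16 bits

Number of steps required ≥ 9.66 V / 0.255 mV = 37882.35.
Need 2^N ≥ 37882.35; 2^15 = 32768, 2^16 = 65536.
Minimum N = 16.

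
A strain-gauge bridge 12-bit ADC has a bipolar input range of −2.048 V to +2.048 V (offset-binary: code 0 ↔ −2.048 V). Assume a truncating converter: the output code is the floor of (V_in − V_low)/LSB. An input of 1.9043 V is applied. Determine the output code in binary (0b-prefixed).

With 4096 levels over 4.096 V, one step is 1.000 mV.
Input sits at 3952.300 steps above V_low.
So the output code is 3952.
In binary (0b-prefixed): 0b111101110000.

code 0b111101110000 (decimal 3952)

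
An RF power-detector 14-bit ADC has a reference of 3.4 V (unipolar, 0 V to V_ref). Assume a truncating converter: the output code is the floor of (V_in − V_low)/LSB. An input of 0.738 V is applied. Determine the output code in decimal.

With 16384 levels over 3.4 V, one step is 207.52 µV.
Input sits at 3556.292 steps above V_low.
Floor → code 3556.

code 3556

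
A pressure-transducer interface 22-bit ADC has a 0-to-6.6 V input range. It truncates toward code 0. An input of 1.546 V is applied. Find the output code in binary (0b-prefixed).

code 0b11101111110111010011 (decimal 982483)

With 4194304 levels over 6.6 V, one step is 1.57 µV.
(V_in − V_low)/LSB = (1.546 − 0) / 1.57356e-06 = 982483.937.
⌊·⌋(982483.937) = 982483.
In binary (0b-prefixed): 0b11101111110111010011.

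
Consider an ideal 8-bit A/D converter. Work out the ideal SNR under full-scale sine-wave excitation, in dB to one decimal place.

SNR ≈ 6.02·N + 1.76 dB = 6.02·8 + 1.76 = 49.92 dB.

49.9 dB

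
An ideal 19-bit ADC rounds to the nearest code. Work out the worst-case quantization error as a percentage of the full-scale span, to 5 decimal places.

Rounding → worst-case error = ½ LSB = V_FS/2^20, so 100/1048576 = 9.53674e-05 % of full scale.

0.00010 %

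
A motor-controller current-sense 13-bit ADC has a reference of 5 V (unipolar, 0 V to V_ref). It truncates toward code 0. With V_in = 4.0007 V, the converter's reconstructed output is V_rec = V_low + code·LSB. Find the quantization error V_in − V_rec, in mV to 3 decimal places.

One LSB is 5 V / 8192 = 0.610 mV.
(V_in − V_low)/LSB = (4.0007 − 0)/0.000610352 = 6554.7469 → code 6554 (floor).
V_rec = 0 + 6554·0.000610352 = 4.0002441 V.
V_in − V_rec = 0.000455859 V = 0.456 mV.

0.456 mV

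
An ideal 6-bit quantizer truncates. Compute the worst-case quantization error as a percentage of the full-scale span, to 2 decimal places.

Truncating → worst-case error = 1 LSB = V_FS/2^6, so 100/64 = 1.5625 % of full scale.

1.56 %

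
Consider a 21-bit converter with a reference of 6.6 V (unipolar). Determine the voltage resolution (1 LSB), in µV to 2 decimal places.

Full-scale span = 6.6 V.
LSB = 6.6 / 2^21 = 6.6 / 2097152 = 3.14713e-06 V = 3.15 µV.

3.15 µV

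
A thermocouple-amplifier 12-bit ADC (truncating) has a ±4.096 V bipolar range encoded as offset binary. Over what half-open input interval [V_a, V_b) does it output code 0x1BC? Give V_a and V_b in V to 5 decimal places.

LSB = 8.192/2^12 = 2.000 mV.
Code 0x1BC = 444 decimal.
V_a = V_low + 444·LSB = -3.208 V; V_b = V_low + 445·LSB = -3.206 V.

[-3.20800 V, -3.20600 V)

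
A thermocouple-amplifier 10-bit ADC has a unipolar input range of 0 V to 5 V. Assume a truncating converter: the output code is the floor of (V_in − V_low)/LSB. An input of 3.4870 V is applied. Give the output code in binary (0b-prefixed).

LSB = 5 V / 1024 = 4.883 mV.
(3.4870 − 0) / 0.00488281 = 714.138 LSBs.
⌊·⌋(714.138) = 714.
In binary (0b-prefixed): 0b1011001010.

code 0b1011001010 (decimal 714)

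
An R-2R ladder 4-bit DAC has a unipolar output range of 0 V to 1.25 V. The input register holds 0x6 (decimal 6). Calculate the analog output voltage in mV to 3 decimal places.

LSB = 1.25 V / 2^4 = 78.125 mV.
Code 0x6 = 6 decimal.
V_out = 0 + 6 × 0.078125 V = 0.46875 V.
= 468.750 mV.

468.750 mV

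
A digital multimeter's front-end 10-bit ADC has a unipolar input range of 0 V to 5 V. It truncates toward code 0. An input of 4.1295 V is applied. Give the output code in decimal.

code 845

LSB = 5 V / 1024 = 4.883 mV.
Input sits at 845.722 steps above V_low.
⌊·⌋(845.722) = 845.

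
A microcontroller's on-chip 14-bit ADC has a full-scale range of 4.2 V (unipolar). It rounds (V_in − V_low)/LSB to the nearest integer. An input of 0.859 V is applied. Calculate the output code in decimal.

With 16384 levels over 4.2 V, one step is 256.35 µV.
(0.859 − 0) / 0.000256348 = 3350.918 LSBs.
So the output code is 3351.

code 3351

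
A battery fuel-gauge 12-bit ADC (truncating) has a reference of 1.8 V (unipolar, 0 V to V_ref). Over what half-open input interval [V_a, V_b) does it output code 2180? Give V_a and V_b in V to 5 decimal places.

LSB = 1.8/2^12 = 439.45 µV.
V_a = V_low + 2180·LSB = 0.958008 V; V_b = V_low + 2181·LSB = 0.958447 V.

[0.95801 V, 0.95845 V)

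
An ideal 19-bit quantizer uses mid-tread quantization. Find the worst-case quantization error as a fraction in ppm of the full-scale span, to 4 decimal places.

0.9537 ppm

Rounding → worst-case error = ½ LSB = V_FS/2^20, so 1e+06/1048576 = 0.953674 ppm of full scale.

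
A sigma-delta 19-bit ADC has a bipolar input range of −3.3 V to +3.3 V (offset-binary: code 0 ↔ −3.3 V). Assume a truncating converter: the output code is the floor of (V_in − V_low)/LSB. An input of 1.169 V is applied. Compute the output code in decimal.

code 355006

LSB = 6.6 V / 524288 = 12.59 µV.
(1.169 − (−3.3)) / 1.25885e-05 = 355006.526 LSBs.
⌊·⌋(355006.526) = 355006.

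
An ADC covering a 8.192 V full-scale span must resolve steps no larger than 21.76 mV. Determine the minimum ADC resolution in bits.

9 bits

Number of steps required ≥ 8.192 V / 21.76 mV = 376.47.
Need 2^N ≥ 376.47; 2^8 = 256, 2^9 = 512.
Minimum N = 9.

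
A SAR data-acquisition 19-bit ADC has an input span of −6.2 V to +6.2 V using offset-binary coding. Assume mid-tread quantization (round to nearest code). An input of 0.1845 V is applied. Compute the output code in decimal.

code 269945

LSB = 12.4 V / 524288 = 23.65 µV.
(V_in − V_low)/LSB = (0.1845 − (−6.2)) / 2.36511e-05 = 269944.898.
So the output code is 269945.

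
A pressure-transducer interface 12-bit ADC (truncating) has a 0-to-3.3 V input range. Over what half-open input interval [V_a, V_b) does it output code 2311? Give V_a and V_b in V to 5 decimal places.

LSB = 3.3/2^12 = 0.806 mV.
V_a = V_low + 2311·LSB = 1.86189 V; V_b = V_low + 2312·LSB = 1.8627 V.

[1.86189 V, 1.86270 V)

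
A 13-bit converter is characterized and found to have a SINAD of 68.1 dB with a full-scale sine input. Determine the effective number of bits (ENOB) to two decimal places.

11.02 bits

ENOB = (SINAD − 1.76) / 6.02 = (68.1 − 1.76)/6.02 = 11.020.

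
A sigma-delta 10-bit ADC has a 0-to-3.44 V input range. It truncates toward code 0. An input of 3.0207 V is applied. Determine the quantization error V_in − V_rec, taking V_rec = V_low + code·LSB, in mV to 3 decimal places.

Step size: 3.44 V ÷ 2^10 = 3.359 mV.
(3.0207 − 0)/0.00335937 = 899.1851; ⌊·⌋ gives code 899.
Reconstructed: 3.0200781 V.
Error = 3.0207 − 3.0200781 = 0.000621875 V = 0.622 mV.

0.622 mV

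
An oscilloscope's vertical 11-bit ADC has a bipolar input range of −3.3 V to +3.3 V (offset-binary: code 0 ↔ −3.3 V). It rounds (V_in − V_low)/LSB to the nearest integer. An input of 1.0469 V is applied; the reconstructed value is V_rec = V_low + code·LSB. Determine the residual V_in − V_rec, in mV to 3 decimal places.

LSB = 6.6/2^11 = 3.223 mV.
(1.0469 − (−3.3))/0.00322266 = 1348.8562; round gives code 1349.
Reconstructed: 1.0473633 V.
Error = 1.0469 − 1.0473633 = -0.000463281 V = -0.463 mV.

-0.463 mV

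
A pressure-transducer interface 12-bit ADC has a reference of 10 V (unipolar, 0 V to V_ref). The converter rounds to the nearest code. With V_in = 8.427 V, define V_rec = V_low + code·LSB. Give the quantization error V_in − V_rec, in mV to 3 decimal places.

-0.734 mV

One LSB is 10 V / 4096 = 2.441 mV.
(V_in − V_low)/LSB = (8.427 − 0)/0.00244141 = 3451.6992 → code 3452 (round).
V_rec = 0 + 3452·0.00244141 = 8.4277344 V.
Difference: -0.000734375 V → -0.734 mV.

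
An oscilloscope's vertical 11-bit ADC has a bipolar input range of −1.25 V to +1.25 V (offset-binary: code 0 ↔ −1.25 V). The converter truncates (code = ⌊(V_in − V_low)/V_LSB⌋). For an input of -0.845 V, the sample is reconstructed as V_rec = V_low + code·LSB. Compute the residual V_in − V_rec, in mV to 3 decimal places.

LSB = 2.5/2^11 = 1.221 mV.
(-0.845 − (−1.25))/0.0012207 = 331.7760; ⌊·⌋ gives code 331.
Code 331 maps back to (−1.25) + 331×0.0012207 V = -0.84594727 V.
Difference: 0.000947266 V → 0.947 mV.

0.947 mV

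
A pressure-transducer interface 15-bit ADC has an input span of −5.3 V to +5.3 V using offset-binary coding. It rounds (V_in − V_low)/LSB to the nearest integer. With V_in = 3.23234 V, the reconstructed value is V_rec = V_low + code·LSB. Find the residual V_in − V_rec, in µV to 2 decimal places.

64.61 µV

One LSB is 10.6 V / 32768 = 323.49 µV.
(V_in − V_low)/LSB = (3.23234 − (−5.3))/0.000323486 = 26376.1997 → code 26376 (round).
Reconstructed: 3.2322754 V.
V_in − V_rec = 6.46094e-05 V = 64.61 µV.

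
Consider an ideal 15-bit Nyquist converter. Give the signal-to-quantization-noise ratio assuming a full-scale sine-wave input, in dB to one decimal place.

92.1 dB

SNR ≈ 6.02·N + 1.76 dB = 6.02·15 + 1.76 = 92.06 dB.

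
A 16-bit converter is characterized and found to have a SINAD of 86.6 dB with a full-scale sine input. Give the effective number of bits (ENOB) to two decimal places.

14.09 bits

ENOB = (SINAD − 1.76) / 6.02 = (86.6 − 1.76)/6.02 = 14.093.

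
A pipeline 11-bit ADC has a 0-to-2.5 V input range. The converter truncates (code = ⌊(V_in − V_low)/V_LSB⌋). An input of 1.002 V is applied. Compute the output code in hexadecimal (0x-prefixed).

With 2048 levels over 2.5 V, one step is 1.221 mV.
(1.002 − 0) / 0.0012207 = 820.838 LSBs.
⌊·⌋(820.838) = 820.
In hexadecimal (0x-prefixed): 0x334.

code 0x334 (decimal 820)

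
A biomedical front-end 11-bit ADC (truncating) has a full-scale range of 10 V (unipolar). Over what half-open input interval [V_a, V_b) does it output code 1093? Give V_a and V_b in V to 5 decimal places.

LSB = 10/2^11 = 4.883 mV.
V_a = V_low + 1093·LSB = 5.33691 V; V_b = V_low + 1094·LSB = 5.3418 V.

[5.33691 V, 5.34180 V)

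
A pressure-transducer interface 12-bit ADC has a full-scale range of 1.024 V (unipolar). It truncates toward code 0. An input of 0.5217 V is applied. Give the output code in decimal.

Full-scale span = 1.024 V; LSB = 1.024/2^12 = 250.00 µV.
Input sits at 2086.800 steps above V_low.
So the output code is 2086.

code 2086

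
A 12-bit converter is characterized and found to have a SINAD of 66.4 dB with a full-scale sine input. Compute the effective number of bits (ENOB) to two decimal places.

10.74 bits

ENOB = (SINAD − 1.76) / 6.02 = (66.4 − 1.76)/6.02 = 10.738.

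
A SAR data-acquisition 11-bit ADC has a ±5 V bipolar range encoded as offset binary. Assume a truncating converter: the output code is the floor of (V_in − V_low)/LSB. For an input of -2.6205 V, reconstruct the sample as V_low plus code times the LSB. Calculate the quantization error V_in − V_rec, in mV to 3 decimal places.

1.570 mV

Step size: 10 V ÷ 2^11 = 4.883 mV.
(-2.6205 − (−5))/0.00488281 = 487.3216; ⌊·⌋ gives code 487.
Code 487 maps back to (−5) + 487×0.00488281 V = -2.6220703 V.
Difference: 0.00157031 V → 1.570 mV.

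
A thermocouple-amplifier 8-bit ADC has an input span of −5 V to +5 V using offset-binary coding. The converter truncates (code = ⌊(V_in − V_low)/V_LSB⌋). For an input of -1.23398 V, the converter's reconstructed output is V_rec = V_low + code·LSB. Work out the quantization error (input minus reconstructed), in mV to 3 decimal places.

LSB = 10/2^8 = 39.062 mV.
(-1.23398 − (−5))/0.0390625 = 96.4101; ⌊·⌋ gives code 96.
V_rec = (−5) + 96·0.0390625 = -1.25 V.
V_in − V_rec = 0.01602 V = 16.020 mV.

16.020 mV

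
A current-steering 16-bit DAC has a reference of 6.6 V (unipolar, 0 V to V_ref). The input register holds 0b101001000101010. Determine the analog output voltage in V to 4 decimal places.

2.1183 V

LSB = 6.6 V / 2^16 = 100.71 µV.
Code 0b101001000101010 = 21034 decimal.
V_out = 0 + 21034 × 0.000100708 V = 2.11829 V.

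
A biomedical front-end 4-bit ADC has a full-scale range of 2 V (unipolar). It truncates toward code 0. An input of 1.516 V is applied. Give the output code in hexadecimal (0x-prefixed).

LSB = 2 V / 16 = 125.000 mV.
Input sits at 12.128 steps above V_low.
⌊·⌋(12.128) = 12.
In hexadecimal (0x-prefixed): 0xC.

code 0xC (decimal 12)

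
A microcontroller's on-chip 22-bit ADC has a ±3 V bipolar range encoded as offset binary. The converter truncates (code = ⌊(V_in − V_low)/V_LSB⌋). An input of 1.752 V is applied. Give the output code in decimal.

LSB = 6 V / 4194304 = 1.43 µV.
(1.752 − (−3)) / 1.43051e-06 = 3321888.768 LSBs.
So the output code is 3321888.

code 3321888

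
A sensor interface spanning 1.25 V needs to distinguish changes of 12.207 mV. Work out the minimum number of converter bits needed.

Number of steps required ≥ 1.25 V / 12.207 mV = 102.40.
Need 2^N ≥ 102.40; 2^6 = 64, 2^7 = 128.
Minimum N = 7.

7 bits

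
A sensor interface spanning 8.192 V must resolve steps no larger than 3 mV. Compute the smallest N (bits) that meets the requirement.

12 bits

Number of steps required ≥ 8.192 V / 3 mV = 2730.67.
Need 2^N ≥ 2730.67; 2^11 = 2048, 2^12 = 4096.
Minimum N = 12.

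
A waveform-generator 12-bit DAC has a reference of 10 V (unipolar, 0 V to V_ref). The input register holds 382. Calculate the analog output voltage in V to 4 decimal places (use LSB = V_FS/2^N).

LSB = 10 V / 2^12 = 2.441 mV.
V_out = 0 + 382 × 0.00244141 V = 0.932617 V.

0.9326 V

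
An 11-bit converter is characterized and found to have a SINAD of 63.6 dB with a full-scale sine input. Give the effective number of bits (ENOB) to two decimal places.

ENOB = (SINAD − 1.76) / 6.02 = (63.6 − 1.76)/6.02 = 10.272.

10.27 bits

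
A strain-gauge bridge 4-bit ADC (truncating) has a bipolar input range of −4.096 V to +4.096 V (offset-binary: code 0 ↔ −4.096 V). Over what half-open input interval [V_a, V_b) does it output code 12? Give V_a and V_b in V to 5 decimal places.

LSB = 8.192/2^4 = 0.5120 V.
V_a = V_low + 12·LSB = 2.048 V; V_b = V_low + 13·LSB = 2.56 V.

[2.04800 V, 2.56000 V)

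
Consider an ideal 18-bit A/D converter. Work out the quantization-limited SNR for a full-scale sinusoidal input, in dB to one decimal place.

110.1 dB

SNR ≈ 6.02·N + 1.76 dB = 6.02·18 + 1.76 = 110.12 dB.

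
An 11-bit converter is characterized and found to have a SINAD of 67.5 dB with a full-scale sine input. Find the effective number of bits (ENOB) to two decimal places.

10.92 bits

ENOB = (SINAD − 1.76) / 6.02 = (67.5 − 1.76)/6.02 = 10.920.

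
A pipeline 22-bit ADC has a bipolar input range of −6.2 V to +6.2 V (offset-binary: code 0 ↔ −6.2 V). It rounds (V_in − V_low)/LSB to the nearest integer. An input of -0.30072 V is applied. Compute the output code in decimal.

code 1995433

With 4194304 levels over 12.4 V, one step is 2.96 µV.
Input sits at 1995433.363 steps above V_low.
So the output code is 1995433.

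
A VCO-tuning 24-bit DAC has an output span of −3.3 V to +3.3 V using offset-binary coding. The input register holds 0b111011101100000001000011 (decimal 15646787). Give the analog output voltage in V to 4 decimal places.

LSB = 6.6 V / 2^24 = 0.39 µV.
Code 0b111011101100000001000011 = 15646787 decimal.
V_out = (−3.3) + 15646787 × 3.93391e-07 V = 2.8553 V.

2.8553 V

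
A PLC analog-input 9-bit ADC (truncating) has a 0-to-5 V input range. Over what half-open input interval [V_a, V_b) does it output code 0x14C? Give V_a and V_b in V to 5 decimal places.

[3.24219 V, 3.25195 V)

LSB = 5/2^9 = 9.766 mV.
Code 0x14C = 332 decimal.
V_a = V_low + 332·LSB = 3.24219 V; V_b = V_low + 333·LSB = 3.25195 V.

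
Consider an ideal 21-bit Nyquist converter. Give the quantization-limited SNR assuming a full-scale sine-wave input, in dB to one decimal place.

128.2 dB

SNR ≈ 6.02·N + 1.76 dB = 6.02·21 + 1.76 = 128.18 dB.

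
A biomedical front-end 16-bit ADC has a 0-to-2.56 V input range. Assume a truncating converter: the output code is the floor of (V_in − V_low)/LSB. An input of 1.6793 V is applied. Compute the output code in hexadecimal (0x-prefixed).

LSB = 2.56 V / 65536 = 39.06 µV.
Input sits at 42990.080 steps above V_low.
So the output code is 42990.
In hexadecimal (0x-prefixed): 0xA7EE.

code 0xA7EE (decimal 42990)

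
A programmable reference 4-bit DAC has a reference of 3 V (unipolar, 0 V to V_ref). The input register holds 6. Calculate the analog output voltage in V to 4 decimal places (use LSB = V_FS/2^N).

1.1250 V

LSB = 3 V / 2^4 = 187.500 mV.
V_out = 0 + 6 × 0.1875 V = 1.125 V.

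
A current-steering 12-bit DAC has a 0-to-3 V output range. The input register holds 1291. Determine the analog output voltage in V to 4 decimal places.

0.9456 V

LSB = 3 V / 2^12 = 0.732 mV.
V_out = 0 + 1291 × 0.000732422 V = 0.945557 V.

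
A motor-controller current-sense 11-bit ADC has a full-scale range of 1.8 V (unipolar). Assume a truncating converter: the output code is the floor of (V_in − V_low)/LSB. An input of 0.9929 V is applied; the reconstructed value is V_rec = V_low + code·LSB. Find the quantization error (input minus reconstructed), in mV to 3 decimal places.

0.615 mV

Step size: 1.8 V ÷ 2^11 = 0.879 mV.
(0.9929 − 0)/0.000878906 = 1129.6996; ⌊·⌋ gives code 1129.
Reconstructed: 0.99228516 V.
V_in − V_rec = 0.000614844 V = 0.615 mV.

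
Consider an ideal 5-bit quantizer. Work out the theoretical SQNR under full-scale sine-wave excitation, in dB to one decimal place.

31.9 dB

SNR ≈ 6.02·N + 1.76 dB = 6.02·5 + 1.76 = 31.86 dB.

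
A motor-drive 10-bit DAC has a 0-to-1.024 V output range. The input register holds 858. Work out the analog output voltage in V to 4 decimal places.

0.8580 V

LSB = 1.024 V / 2^10 = 1.000 mV.
V_out = 0 + 858 × 0.001 V = 0.858 V.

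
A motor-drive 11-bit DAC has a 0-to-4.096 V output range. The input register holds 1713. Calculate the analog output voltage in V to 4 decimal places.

3.4260 V

LSB = 4.096 V / 2^11 = 2.000 mV.
V_out = 0 + 1713 × 0.002 V = 3.426 V.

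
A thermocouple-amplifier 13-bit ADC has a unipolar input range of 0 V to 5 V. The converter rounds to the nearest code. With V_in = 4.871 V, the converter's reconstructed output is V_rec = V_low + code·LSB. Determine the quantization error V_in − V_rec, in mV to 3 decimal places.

-0.216 mV

LSB = 5/2^13 = 0.610 mV.
(V_in − V_low)/LSB = (4.871 − 0)/0.000610352 = 7980.6464 → code 7981 (round).
Code 7981 maps back to 0 + 7981×0.000610352 V = 4.8712158 V.
V_in − V_rec = -0.00021582 V = -0.216 mV.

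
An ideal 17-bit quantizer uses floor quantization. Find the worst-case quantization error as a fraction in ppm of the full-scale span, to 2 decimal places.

Truncating → worst-case error = 1 LSB = V_FS/2^17, so 1e+06/131072 = 7.62939 ppm of full scale.

7.63 ppm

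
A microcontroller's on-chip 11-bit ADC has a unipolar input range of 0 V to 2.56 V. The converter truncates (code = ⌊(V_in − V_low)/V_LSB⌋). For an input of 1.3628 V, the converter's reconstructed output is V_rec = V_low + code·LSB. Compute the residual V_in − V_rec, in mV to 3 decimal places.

LSB = 2.56/2^11 = 1.250 mV.
(V_in − V_low)/LSB = (1.3628 − 0)/0.00125 = 1090.2400 → code 1090 (floor).
Reconstructed: 1.3625 V.
V_in − V_rec = 0.0003 V = 0.300 mV.

0.300 mV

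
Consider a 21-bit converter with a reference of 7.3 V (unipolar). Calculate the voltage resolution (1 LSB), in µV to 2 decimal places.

3.48 µV

Full-scale span = 7.3 V.
LSB = 7.3 / 2^21 = 7.3 / 2097152 = 3.48091e-06 V = 3.48 µV.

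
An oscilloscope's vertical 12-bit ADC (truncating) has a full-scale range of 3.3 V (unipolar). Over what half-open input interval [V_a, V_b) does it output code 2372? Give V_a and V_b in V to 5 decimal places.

[1.91104 V, 1.91184 V)

LSB = 3.3/2^12 = 0.806 mV.
V_a = V_low + 2372·LSB = 1.91104 V; V_b = V_low + 2373·LSB = 1.91184 V.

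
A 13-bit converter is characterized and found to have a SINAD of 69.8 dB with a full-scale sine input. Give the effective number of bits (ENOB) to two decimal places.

11.30 bits

ENOB = (SINAD − 1.76) / 6.02 = (69.8 − 1.76)/6.02 = 11.302.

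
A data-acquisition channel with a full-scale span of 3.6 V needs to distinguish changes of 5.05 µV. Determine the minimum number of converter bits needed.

Number of steps required ≥ 3.6 V / 5.05 µV = 712871.29.
Need 2^N ≥ 712871.29; 2^19 = 524288, 2^20 = 1048576.
Minimum N = 20.

20 bits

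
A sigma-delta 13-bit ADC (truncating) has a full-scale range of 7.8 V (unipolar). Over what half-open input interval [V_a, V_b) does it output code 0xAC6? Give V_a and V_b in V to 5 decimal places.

[2.62603 V, 2.62698 V)

LSB = 7.8/2^13 = 0.952 mV.
Code 0xAC6 = 2758 decimal.
V_a = V_low + 2758·LSB = 2.62603 V; V_b = V_low + 2759·LSB = 2.62698 V.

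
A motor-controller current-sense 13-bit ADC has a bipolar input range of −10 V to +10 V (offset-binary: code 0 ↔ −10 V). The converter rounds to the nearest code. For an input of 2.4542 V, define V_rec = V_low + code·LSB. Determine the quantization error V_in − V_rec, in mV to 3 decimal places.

Step size: 20 V ÷ 2^13 = 2.441 mV.
Scaled input = 5101.2403 LSBs, so code = 5101.
V_rec = (−10) + 5101·0.00244141 = 2.4536133 V.
Difference: 0.000586719 V → 0.587 mV.

0.587 mV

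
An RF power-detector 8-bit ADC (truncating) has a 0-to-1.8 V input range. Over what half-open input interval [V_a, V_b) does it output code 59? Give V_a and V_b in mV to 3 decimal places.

LSB = 1.8/2^8 = 7.031 mV.
V_a = V_low + 59·LSB = 0.414844 V; V_b = V_low + 60·LSB = 0.421875 V.

[414.844 mV, 421.875 mV)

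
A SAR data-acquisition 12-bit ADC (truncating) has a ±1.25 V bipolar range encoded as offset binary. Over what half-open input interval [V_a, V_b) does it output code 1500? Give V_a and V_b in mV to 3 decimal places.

[-334.473 mV, -333.862 mV)

LSB = 2.5/2^12 = 0.610 mV.
V_a = V_low + 1500·LSB = -0.334473 V; V_b = V_low + 1501·LSB = -0.333862 V.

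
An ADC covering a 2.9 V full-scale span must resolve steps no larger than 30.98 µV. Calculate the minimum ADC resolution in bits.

Number of steps required ≥ 2.9 V / 30.98 µV = 93608.78.
Need 2^N ≥ 93608.78; 2^16 = 65536, 2^17 = 131072.
Minimum N = 17.

17 bits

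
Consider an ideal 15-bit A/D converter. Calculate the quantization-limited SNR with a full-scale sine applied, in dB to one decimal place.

92.1 dB

SNR ≈ 6.02·N + 1.76 dB = 6.02·15 + 1.76 = 92.06 dB.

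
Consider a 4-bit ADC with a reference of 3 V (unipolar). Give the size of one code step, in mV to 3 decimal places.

187.500 mV

Full-scale span = 3 V.
LSB = 3 / 2^4 = 3 / 16 = 0.1875 V = 187.500 mV.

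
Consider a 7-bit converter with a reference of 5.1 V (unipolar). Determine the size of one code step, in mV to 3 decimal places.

39.844 mV

Full-scale span = 5.1 V.
LSB = 5.1 / 2^7 = 5.1 / 128 = 0.0398437 V = 39.844 mV.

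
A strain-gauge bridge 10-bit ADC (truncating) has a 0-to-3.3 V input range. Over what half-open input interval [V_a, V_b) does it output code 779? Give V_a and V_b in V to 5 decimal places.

LSB = 3.3/2^10 = 3.223 mV.
V_a = V_low + 779·LSB = 2.51045 V; V_b = V_low + 780·LSB = 2.51367 V.

[2.51045 V, 2.51367 V)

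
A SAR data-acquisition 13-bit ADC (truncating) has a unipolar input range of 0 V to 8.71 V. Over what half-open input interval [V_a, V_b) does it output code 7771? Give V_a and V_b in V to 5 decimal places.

[8.26238 V, 8.26344 V)

LSB = 8.71/2^13 = 1.063 mV.
V_a = V_low + 7771·LSB = 8.26238 V; V_b = V_low + 7772·LSB = 8.26344 V.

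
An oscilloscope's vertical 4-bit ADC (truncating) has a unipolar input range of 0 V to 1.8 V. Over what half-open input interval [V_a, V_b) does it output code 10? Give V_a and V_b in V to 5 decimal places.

LSB = 1.8/2^4 = 112.500 mV.
V_a = V_low + 10·LSB = 1.125 V; V_b = V_low + 11·LSB = 1.2375 V.

[1.12500 V, 1.23750 V)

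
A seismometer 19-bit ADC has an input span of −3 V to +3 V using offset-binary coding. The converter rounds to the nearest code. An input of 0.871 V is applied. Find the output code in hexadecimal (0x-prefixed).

code 0x5294D (decimal 338253)

Full-scale span = 6 V; LSB = 6/2^19 = 11.44 µV.
(0.871 − (−3)) / 1.14441e-05 = 338253.141 LSBs.
So the output code is 338253.
In hexadecimal (0x-prefixed): 0x5294D.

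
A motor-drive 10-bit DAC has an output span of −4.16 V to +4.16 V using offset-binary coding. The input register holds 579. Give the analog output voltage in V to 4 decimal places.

LSB = 8.32 V / 2^10 = 8.125 mV.
V_out = (−4.16) + 579 × 0.008125 V = 0.544375 V.

0.5444 V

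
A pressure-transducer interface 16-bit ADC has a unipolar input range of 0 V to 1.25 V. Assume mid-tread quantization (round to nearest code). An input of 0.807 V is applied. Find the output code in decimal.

code 42310

With 65536 levels over 1.25 V, one step is 19.07 µV.
Input sits at 42310.042 steps above V_low.
round(42310.042) = 42310.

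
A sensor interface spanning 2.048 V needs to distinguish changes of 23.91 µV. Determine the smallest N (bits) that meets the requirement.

17 bits

Number of steps required ≥ 2.048 V / 23.91 µV = 85654.54.
Need 2^N ≥ 85654.54; 2^16 = 65536, 2^17 = 131072.
Minimum N = 17.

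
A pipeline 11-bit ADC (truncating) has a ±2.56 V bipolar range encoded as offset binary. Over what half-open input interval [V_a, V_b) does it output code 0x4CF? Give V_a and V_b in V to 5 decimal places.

[0.51750 V, 0.52000 V)

LSB = 5.12/2^11 = 2.500 mV.
Code 0x4CF = 1231 decimal.
V_a = V_low + 1231·LSB = 0.5175 V; V_b = V_low + 1232·LSB = 0.52 V.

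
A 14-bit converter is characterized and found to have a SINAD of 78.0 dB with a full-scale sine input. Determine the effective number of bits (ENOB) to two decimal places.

ENOB = (SINAD − 1.76) / 6.02 = (78.0 − 1.76)/6.02 = 12.664.

12.66 bits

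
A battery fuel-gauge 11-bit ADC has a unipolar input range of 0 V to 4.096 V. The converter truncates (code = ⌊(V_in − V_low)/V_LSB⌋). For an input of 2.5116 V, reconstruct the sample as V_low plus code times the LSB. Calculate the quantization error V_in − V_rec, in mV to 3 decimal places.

1.600 mV

One LSB is 4.096 V / 2048 = 2.000 mV.
(V_in − V_low)/LSB = (2.5116 − 0)/0.002 = 1255.8000 → code 1255 (floor).
V_rec = 0 + 1255·0.002 = 2.51 V.
Error = 2.5116 − 2.51 = 0.0016 V = 1.600 mV.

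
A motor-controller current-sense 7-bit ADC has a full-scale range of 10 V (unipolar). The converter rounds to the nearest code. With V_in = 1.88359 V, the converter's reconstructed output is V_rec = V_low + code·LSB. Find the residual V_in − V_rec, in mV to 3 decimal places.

8.590 mV

LSB = 10/2^7 = 78.125 mV.
(V_in − V_low)/LSB = (1.88359 − 0)/0.078125 = 24.1100 → code 24 (round).
Reconstructed: 1.875 V.
Difference: 0.00859 V → 8.590 mV.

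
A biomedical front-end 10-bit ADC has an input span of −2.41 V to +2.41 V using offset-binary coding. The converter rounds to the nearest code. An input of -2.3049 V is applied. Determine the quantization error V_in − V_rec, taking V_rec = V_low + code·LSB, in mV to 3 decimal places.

One LSB is 4.82 V / 1024 = 4.707 mV.
(-2.3049 − (−2.41))/0.00470703 = 22.3283; round gives code 22.
V_rec = (−2.41) + 22·0.00470703 = -2.3064453 V.
Error = -2.3049 − (−2.3064453) = 0.00154531 V = 1.545 mV.

1.545 mV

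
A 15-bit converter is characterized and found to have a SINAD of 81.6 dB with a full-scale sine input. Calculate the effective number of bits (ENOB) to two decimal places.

ENOB = (SINAD − 1.76) / 6.02 = (81.6 − 1.76)/6.02 = 13.262.

13.26 bits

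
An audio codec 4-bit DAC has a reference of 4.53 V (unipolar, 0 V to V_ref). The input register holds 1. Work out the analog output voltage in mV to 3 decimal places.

283.125 mV

LSB = 4.53 V / 2^4 = 283.125 mV.
V_out = 0 + 1 × 0.283125 V = 0.283125 V.
= 283.125 mV.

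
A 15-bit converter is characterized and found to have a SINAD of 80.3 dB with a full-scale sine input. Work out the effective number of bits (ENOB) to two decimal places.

ENOB = (SINAD − 1.76) / 6.02 = (80.3 − 1.76)/6.02 = 13.047.

13.05 bits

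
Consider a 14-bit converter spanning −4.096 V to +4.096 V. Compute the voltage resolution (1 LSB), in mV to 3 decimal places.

Full-scale span = 8.192 V.
LSB = 8.192 / 2^14 = 8.192 / 16384 = 0.0005 V = 0.500 mV.

0.500 mV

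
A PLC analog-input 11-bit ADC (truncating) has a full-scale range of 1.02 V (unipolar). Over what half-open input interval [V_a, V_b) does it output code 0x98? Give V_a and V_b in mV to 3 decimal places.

[75.703 mV, 76.201 mV)

LSB = 1.02/2^11 = 498.05 µV.
Code 0x98 = 152 decimal.
V_a = V_low + 152·LSB = 0.0757031 V; V_b = V_low + 153·LSB = 0.0762012 V.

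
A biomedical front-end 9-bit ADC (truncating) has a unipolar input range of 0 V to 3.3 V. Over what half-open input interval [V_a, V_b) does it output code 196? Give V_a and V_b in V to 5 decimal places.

LSB = 3.3/2^9 = 6.445 mV.
V_a = V_low + 196·LSB = 1.26328 V; V_b = V_low + 197·LSB = 1.26973 V.

[1.26328 V, 1.26973 V)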